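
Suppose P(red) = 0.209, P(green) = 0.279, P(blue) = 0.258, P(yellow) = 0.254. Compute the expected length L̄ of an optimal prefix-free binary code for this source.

2 bits/symbol

Repeatedly combine the two least-probable nodes; the expected code length is the sum of the merged weights.
merge 209/1000 + 127/500 → 463/1000
merge 129/500 + 279/1000 → 537/1000
merge 463/1000 + 537/1000 → 1
L = 463/1000 + 537/1000 + 1 = 2 bits/symbol.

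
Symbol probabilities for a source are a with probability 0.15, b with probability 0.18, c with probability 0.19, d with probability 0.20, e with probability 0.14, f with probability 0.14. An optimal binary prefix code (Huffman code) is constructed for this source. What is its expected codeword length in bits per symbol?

Repeatedly combine the two least-probable nodes; the expected code length is the sum of the merged weights.
merge 7/50 + 7/50 → 7/25
merge 3/20 + 9/50 → 33/100
merge 19/100 + 1/5 → 39/100
merge 7/25 + 33/100 → 61/100
merge 39/100 + 61/100 → 1
L = 7/25 + 33/100 + 39/100 + 61/100 + 1 = 261/100 = 2.61 bits/symbol.

2.61 bits/symbol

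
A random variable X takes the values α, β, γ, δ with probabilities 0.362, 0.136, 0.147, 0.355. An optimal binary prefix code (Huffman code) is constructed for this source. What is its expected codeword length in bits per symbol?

Repeatedly combine the two least-probable nodes; the expected code length is the sum of the merged weights.
merge 17/125 + 147/1000 → 283/1000
merge 283/1000 + 71/200 → 319/500
merge 181/500 + 319/500 → 1
L = 283/1000 + 319/500 + 1 = 1921/1000 = 1.921 bits/symbol.

1.921 bits/symbol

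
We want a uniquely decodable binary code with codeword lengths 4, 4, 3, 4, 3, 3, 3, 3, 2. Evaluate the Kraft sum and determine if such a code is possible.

With common denominator 2^4 = 16: Σ 2^(−ℓᵢ) = 1/16 + 1/16 + 2/16 + 1/16 + 2/16 + 2/16 + 2/16 + 2/16 + 4/16 = 17/16 = 1.0625.
Kraft's inequality requires Σ ≤ 1; here Σ = 1.0625 > 1, so no such prefix code exists.

1.0625; no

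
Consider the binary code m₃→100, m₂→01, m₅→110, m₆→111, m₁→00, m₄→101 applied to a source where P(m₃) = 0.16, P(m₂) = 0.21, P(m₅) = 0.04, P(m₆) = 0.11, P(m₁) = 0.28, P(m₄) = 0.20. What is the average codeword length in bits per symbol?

L̄ = Σ pᵢ·ℓᵢ = 0.16·3 + 0.21·2 + 0.04·3 + 0.11·3 + 0.28·2 + 0.20·3 = 2.51 bits/symbol.

2.51 bits/symbol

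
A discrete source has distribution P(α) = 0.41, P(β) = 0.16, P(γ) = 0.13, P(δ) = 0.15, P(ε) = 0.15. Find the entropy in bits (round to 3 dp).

H = −Σ pᵢ log₂ pᵢ.
−0.41·log₂(0.41) = 0.5274
−0.16·log₂(0.16) = 0.4230
−0.13·log₂(0.13) = 0.3826
−0.15·log₂(0.15) = 0.4105
−0.15·log₂(0.15) = 0.4105
Sum ≈ 2.1541 → 2.154 bits.

2.154 bits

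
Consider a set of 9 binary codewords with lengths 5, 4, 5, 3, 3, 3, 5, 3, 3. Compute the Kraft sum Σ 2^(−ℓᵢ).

0.78125

With common denominator 2^5 = 32: Σ 2^(−ℓᵢ) = 1/32 + 2/32 + 1/32 + 4/32 + 4/32 + 4/32 + 1/32 + 4/32 + 4/32 = 25/32 = 0.78125.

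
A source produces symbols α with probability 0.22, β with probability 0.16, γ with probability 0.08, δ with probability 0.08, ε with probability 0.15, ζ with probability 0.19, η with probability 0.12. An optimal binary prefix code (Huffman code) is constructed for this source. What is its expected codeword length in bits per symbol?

Repeatedly combine the two least-probable nodes; the expected code length is the sum of the merged weights.
merge 2/25 + 2/25 → 4/25
merge 3/25 + 3/20 → 27/100
merge 4/25 + 4/25 → 8/25
merge 19/100 + 11/50 → 41/100
merge 27/100 + 8/25 → 59/100
merge 41/100 + 59/100 → 1
L = 4/25 + 27/100 + 8/25 + 41/100 + 59/100 + 1 = 11/4 = 2.75 bits/symbol.

2.75 bits/symbol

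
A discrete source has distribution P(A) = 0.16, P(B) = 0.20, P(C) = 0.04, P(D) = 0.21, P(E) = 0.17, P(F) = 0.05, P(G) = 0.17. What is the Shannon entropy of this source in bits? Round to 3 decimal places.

2.631 bits

H = −Σ pᵢ log₂ pᵢ.
−0.16·log₂(0.16) = 0.4230
−0.20·log₂(0.20) = 0.4644
−0.04·log₂(0.04) = 0.1858
−0.21·log₂(0.21) = 0.4728
−0.17·log₂(0.17) = 0.4346
−0.05·log₂(0.05) = 0.2161
−0.17·log₂(0.17) = 0.4346
Sum ≈ 2.6313 → 2.631 bits.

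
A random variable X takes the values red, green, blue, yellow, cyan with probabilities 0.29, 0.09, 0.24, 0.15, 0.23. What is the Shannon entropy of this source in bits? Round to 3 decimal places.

2.223 bits

H = −Σ pᵢ log₂ pᵢ.
−0.29·log₂(0.29) = 0.5179
−0.09·log₂(0.09) = 0.3127
−0.24·log₂(0.24) = 0.4941
−0.15·log₂(0.15) = 0.4105
−0.23·log₂(0.23) = 0.4877
Sum ≈ 2.2229 → 2.223 bits.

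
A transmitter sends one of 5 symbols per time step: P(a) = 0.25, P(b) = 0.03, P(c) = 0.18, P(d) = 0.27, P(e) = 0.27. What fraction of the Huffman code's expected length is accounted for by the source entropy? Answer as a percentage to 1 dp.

Entropy H = −Σ p log₂ p ≈ 2.1171 bits.
Huffman merges: 3/100+9/50→21/100; 21/100+1/4→23/50; 27/100+27/100→27/50; 23/50+27/50→1. L = 221/100 ≈ 2.2100.
Efficiency = H/L = 2.1171/2.2100 = 95.8%.

95.8%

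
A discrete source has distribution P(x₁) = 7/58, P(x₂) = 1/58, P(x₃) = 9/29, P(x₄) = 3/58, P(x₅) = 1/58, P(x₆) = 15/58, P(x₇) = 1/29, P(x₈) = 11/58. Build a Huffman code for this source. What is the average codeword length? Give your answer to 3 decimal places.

2.466 bits/symbol

Repeatedly combine the two least-probable nodes; the expected code length is the sum of the merged weights.
merge 1/58 + 1/58 → 1/29
merge 1/29 + 1/29 → 2/29
merge 3/58 + 2/29 → 7/58
merge 7/58 + 7/58 → 7/29
merge 11/58 + 7/29 → 25/58
merge 15/58 + 9/29 → 33/58
merge 25/58 + 33/58 → 1
L = 1/29 + 2/29 + 7/58 + 7/29 + 25/58 + 33/58 + 1 = 143/58 ≈ 2.466 bits/symbol.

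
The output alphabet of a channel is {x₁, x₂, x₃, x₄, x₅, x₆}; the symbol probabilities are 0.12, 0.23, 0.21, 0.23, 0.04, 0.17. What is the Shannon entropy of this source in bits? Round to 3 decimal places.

2.436 bits

H = −Σ pᵢ log₂ pᵢ.
−0.12·log₂(0.12) = 0.3671
−0.23·log₂(0.23) = 0.4877
−0.21·log₂(0.21) = 0.4728
−0.23·log₂(0.23) = 0.4877
−0.04·log₂(0.04) = 0.1858
−0.17·log₂(0.17) = 0.4346
Sum ≈ 2.4356 → 2.436 bits.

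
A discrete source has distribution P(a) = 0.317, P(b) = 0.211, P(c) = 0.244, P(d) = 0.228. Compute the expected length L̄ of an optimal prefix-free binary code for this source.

Repeatedly combine the two least-probable nodes; the expected code length is the sum of the merged weights.
merge 211/1000 + 57/250 → 439/1000
merge 61/250 + 317/1000 → 561/1000
merge 439/1000 + 561/1000 → 1
L = 439/1000 + 561/1000 + 1 = 2 bits/symbol.

2 bits/symbol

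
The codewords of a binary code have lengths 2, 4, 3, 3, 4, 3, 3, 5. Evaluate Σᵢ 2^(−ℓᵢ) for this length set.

With common denominator 2^5 = 32: Σ 2^(−ℓᵢ) = 8/32 + 2/32 + 4/32 + 4/32 + 2/32 + 4/32 + 4/32 + 1/32 = 29/32 = 0.90625.

0.90625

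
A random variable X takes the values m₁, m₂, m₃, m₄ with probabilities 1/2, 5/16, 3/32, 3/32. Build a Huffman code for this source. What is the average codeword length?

1.6875 bits/symbol

Repeatedly combine the two least-probable nodes; the expected code length is the sum of the merged weights.
merge 3/32 + 3/32 → 3/16
merge 3/16 + 5/16 → 1/2
merge 1/2 + 1/2 → 1
L = 3/16 + 1/2 + 1 = 27/16 = 1.6875 bits/symbol.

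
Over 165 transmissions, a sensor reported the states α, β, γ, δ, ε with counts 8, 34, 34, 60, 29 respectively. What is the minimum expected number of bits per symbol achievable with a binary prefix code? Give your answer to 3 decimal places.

Probabilities are the counts divided by 165.
Repeatedly combine the two least-probable nodes; the expected code length is the sum of the merged weights.
merge 8/165 + 29/165 → 37/165
merge 34/165 + 34/165 → 68/165
merge 37/165 + 4/11 → 97/165
merge 68/165 + 97/165 → 1
L = 37/165 + 68/165 + 97/165 + 1 = 367/165 ≈ 2.224 bits/symbol.

2.224 bits/symbol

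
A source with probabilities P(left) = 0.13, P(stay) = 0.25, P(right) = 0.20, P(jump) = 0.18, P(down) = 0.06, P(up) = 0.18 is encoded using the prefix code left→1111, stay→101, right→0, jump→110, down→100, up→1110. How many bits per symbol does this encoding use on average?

2.91 bits/symbol

L̄ = Σ pᵢ·ℓᵢ = 0.13·4 + 0.25·3 + 0.20·1 + 0.18·3 + 0.06·3 + 0.18·4 = 2.91 bits/symbol.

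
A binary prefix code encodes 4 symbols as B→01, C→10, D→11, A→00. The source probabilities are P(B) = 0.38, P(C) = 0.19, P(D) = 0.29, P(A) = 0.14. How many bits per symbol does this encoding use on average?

L̄ = Σ pᵢ·ℓᵢ = 0.38·2 + 0.19·2 + 0.29·2 + 0.14·2 = 2 bits/symbol.

2 bits/symbol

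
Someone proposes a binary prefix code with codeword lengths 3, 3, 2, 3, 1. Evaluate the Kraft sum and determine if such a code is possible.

1.125; no

With common denominator 2^3 = 8: Σ 2^(−ℓᵢ) = 1/8 + 1/8 + 2/8 + 1/8 + 4/8 = 9/8 = 1.125.
Kraft's inequality requires Σ ≤ 1; here Σ = 1.125 > 1, so no such prefix code exists.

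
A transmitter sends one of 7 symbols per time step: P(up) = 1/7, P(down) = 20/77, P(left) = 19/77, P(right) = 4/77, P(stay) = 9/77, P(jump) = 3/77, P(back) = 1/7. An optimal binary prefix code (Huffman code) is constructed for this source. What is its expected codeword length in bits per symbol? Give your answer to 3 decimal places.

Repeatedly combine the two least-probable nodes; the expected code length is the sum of the merged weights.
merge 3/77 + 4/77 → 1/11
merge 1/11 + 9/77 → 16/77
merge 1/7 + 1/7 → 2/7
merge 16/77 + 19/77 → 5/11
merge 20/77 + 2/7 → 6/11
merge 5/11 + 6/11 → 1
L = 1/11 + 16/77 + 2/7 + 5/11 + 6/11 + 1 = 199/77 ≈ 2.584 bits/symbol.

2.584 bits/symbol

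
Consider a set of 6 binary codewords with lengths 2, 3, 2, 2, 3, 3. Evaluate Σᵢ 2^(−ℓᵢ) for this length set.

1.125

With common denominator 2^3 = 8: Σ 2^(−ℓᵢ) = 2/8 + 1/8 + 2/8 + 2/8 + 1/8 + 1/8 = 9/8 = 1.125.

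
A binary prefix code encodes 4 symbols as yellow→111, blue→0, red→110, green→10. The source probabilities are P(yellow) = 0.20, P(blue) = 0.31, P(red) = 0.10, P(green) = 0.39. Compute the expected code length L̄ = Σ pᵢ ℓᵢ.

1.99 bits/symbol

L̄ = Σ pᵢ·ℓᵢ = 0.20·3 + 0.31·1 + 0.10·3 + 0.39·2 = 1.99 bits/symbol.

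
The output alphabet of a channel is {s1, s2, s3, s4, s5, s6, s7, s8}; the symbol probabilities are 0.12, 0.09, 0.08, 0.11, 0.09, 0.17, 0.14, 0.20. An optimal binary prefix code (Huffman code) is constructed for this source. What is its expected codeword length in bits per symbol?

2.97 bits/symbol

Repeatedly combine the two least-probable nodes; the expected code length is the sum of the merged weights.
merge 2/25 + 9/100 → 17/100
merge 9/100 + 11/100 → 1/5
merge 3/25 + 7/50 → 13/50
merge 17/100 + 17/100 → 17/50
merge 1/5 + 1/5 → 2/5
merge 13/50 + 17/50 → 3/5
merge 2/5 + 3/5 → 1
L = 17/100 + 1/5 + 13/50 + 17/50 + 2/5 + 3/5 + 1 = 297/100 = 2.97 bits/symbol.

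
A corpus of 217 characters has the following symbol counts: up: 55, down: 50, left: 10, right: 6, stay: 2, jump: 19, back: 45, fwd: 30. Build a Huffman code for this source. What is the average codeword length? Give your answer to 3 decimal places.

Probabilities are the counts divided by 217.
Repeatedly combine the two least-probable nodes; the expected code length is the sum of the merged weights.
merge 2/217 + 6/217 → 8/217
merge 8/217 + 10/217 → 18/217
merge 18/217 + 19/217 → 37/217
merge 30/217 + 37/217 → 67/217
merge 45/217 + 50/217 → 95/217
merge 55/217 + 67/217 → 122/217
merge 95/217 + 122/217 → 1
L = 8/217 + 18/217 + 37/217 + 67/217 + 95/217 + 122/217 + 1 = 564/217 ≈ 2.599 bits/symbol.

2.599 bits/symbol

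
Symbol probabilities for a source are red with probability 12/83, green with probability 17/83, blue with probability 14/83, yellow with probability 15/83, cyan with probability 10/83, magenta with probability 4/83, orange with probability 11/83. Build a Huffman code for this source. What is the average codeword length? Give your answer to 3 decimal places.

2.783 bits/symbol

Repeatedly combine the two least-probable nodes; the expected code length is the sum of the merged weights.
merge 4/83 + 10/83 → 14/83
merge 11/83 + 12/83 → 23/83
merge 14/83 + 14/83 → 28/83
merge 15/83 + 17/83 → 32/83
merge 23/83 + 28/83 → 51/83
merge 32/83 + 51/83 → 1
L = 14/83 + 23/83 + 28/83 + 32/83 + 51/83 + 1 = 231/83 ≈ 2.783 bits/symbol.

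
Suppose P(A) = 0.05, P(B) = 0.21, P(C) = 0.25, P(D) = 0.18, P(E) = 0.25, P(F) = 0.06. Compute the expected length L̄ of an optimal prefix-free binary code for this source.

2.4 bits/symbol

Repeatedly combine the two least-probable nodes; the expected code length is the sum of the merged weights.
merge 1/20 + 3/50 → 11/100
merge 11/100 + 9/50 → 29/100
merge 21/100 + 1/4 → 23/50
merge 1/4 + 29/100 → 27/50
merge 23/50 + 27/50 → 1
L = 11/100 + 29/100 + 23/50 + 27/50 + 1 = 12/5 = 2.4 bits/symbol.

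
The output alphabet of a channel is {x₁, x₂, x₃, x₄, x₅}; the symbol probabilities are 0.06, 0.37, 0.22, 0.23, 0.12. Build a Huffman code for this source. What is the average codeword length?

2.18 bits/symbol

Repeatedly combine the two least-probable nodes; the expected code length is the sum of the merged weights.
merge 3/50 + 3/25 → 9/50
merge 9/50 + 11/50 → 2/5
merge 23/100 + 37/100 → 3/5
merge 2/5 + 3/5 → 1
L = 9/50 + 2/5 + 3/5 + 1 = 109/50 = 2.18 bits/symbol.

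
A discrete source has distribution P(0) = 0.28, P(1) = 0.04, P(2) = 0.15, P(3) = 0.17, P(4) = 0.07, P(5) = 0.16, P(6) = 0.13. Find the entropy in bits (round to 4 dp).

H = −Σ pᵢ log₂ pᵢ.
−0.28·log₂(0.28) = 0.5142
−0.04·log₂(0.04) = 0.1858
−0.15·log₂(0.15) = 0.4105
−0.17·log₂(0.17) = 0.4346
−0.07·log₂(0.07) = 0.2686
−0.16·log₂(0.16) = 0.4230
−0.13·log₂(0.13) = 0.3826
Sum ≈ 2.6193 → 2.6193 bits.

2.6193 bits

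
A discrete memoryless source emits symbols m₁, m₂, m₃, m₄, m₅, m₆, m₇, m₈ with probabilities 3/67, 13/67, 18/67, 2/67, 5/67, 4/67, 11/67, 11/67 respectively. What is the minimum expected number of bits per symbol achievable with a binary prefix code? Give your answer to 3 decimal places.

Repeatedly combine the two least-probable nodes; the expected code length is the sum of the merged weights.
merge 2/67 + 3/67 → 5/67
merge 4/67 + 5/67 → 9/67
merge 5/67 + 9/67 → 14/67
merge 11/67 + 11/67 → 22/67
merge 13/67 + 14/67 → 27/67
merge 18/67 + 22/67 → 40/67
merge 27/67 + 40/67 → 1
L = 5/67 + 9/67 + 14/67 + 22/67 + 27/67 + 40/67 + 1 = 184/67 ≈ 2.746 bits/symbol.

2.746 bits/symbol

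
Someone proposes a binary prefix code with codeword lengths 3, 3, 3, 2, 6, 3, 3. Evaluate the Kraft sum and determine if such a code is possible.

0.890625; yes

With common denominator 2^6 = 64: Σ 2^(−ℓᵢ) = 8/64 + 8/64 + 8/64 + 16/64 + 1/64 + 8/64 + 8/64 = 57/64 = 0.890625.
Kraft's inequality requires Σ ≤ 1; here Σ = 0.890625 ≤ 1, so such a prefix code exists.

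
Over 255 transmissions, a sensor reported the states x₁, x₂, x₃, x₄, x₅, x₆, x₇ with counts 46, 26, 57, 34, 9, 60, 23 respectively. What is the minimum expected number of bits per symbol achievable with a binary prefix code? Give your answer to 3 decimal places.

2.667 bits/symbol

Probabilities are the counts divided by 255.
Repeatedly combine the two least-probable nodes; the expected code length is the sum of the merged weights.
merge 3/85 + 23/255 → 32/255
merge 26/255 + 32/255 → 58/255
merge 2/15 + 46/255 → 16/51
merge 19/85 + 58/255 → 23/51
merge 4/17 + 16/51 → 28/51
merge 23/51 + 28/51 → 1
L = 32/255 + 58/255 + 16/51 + 23/51 + 28/51 + 1 = 8/3 ≈ 2.667 bits/symbol.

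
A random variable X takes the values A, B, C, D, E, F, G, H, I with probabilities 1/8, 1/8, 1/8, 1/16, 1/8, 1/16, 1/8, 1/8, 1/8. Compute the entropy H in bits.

3.125 bits

Each probability is a power of 1/2, so log₂(1/p) is an integer.
H = Σ p·log₂(1/p) = 1/8·3 + 1/8·3 + 1/8·3 + 1/16·4 + 1/8·3 + 1/16·4 + 1/8·3 + 1/8·3 + 1/8·3 = 3.125 bits.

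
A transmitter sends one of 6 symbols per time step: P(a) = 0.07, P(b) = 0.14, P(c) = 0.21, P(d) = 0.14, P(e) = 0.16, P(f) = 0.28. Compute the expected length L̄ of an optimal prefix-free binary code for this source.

2.51 bits/symbol

Repeatedly combine the two least-probable nodes; the expected code length is the sum of the merged weights.
merge 7/100 + 7/50 → 21/100
merge 7/50 + 4/25 → 3/10
merge 21/100 + 21/100 → 21/50
merge 7/25 + 3/10 → 29/50
merge 21/50 + 29/50 → 1
L = 21/100 + 3/10 + 21/50 + 29/50 + 1 = 251/100 = 2.51 bits/symbol.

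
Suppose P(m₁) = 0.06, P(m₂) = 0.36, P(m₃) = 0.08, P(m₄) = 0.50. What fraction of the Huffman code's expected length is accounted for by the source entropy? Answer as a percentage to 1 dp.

95.5%

Entropy H = −Σ p log₂ p ≈ 1.5657 bits.
Huffman merges: 3/50+2/25→7/50; 7/50+9/25→1/2; 1/2+1/2→1. L = 41/25 ≈ 1.6400.
Efficiency = H/L = 1.5657/1.6400 = 95.5%.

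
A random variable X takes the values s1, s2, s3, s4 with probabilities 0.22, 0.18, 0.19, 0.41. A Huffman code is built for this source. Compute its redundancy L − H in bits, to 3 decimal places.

0.052 bits

Entropy H = −Σ p log₂ p ≈ 1.9085 bits.
Huffman merges: 9/50+19/100→37/100; 11/50+37/100→59/100; 41/100+59/100→1. L = 49/25 ≈ 1.9600.
L − H = 1.9600 − 1.9085 = 0.052 bits.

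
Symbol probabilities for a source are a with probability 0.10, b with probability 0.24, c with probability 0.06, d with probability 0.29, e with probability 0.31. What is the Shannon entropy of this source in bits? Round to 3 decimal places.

2.112 bits

H = −Σ pᵢ log₂ pᵢ.
−0.10·log₂(0.10) = 0.3322
−0.24·log₂(0.24) = 0.4941
−0.06·log₂(0.06) = 0.2435
−0.29·log₂(0.29) = 0.5179
−0.31·log₂(0.31) = 0.5238
Sum ≈ 2.1116 → 2.112 bits.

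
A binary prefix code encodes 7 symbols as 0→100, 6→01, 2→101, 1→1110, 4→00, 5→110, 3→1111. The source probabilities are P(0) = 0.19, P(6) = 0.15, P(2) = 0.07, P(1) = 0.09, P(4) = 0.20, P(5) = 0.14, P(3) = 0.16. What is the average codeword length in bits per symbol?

L̄ = Σ pᵢ·ℓᵢ = 0.19·3 + 0.15·2 + 0.07·3 + 0.09·4 + 0.20·2 + 0.14·3 + 0.16·4 = 2.9 bits/symbol.

2.9 bits/symbol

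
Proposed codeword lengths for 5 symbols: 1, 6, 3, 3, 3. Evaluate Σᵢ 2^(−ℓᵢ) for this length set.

With common denominator 2^6 = 64: Σ 2^(−ℓᵢ) = 32/64 + 1/64 + 8/64 + 8/64 + 8/64 = 57/64 = 0.890625.

0.890625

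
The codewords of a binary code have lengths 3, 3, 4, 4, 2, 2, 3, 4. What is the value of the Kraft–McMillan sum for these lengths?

1.0625

With common denominator 2^4 = 16: Σ 2^(−ℓᵢ) = 2/16 + 2/16 + 1/16 + 1/16 + 4/16 + 4/16 + 2/16 + 1/16 = 17/16 = 1.0625.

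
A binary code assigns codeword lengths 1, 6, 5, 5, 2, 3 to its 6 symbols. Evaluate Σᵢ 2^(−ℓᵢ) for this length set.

With common denominator 2^6 = 64: Σ 2^(−ℓᵢ) = 32/64 + 1/64 + 2/64 + 2/64 + 16/64 + 8/64 = 61/64 = 0.953125.

0.953125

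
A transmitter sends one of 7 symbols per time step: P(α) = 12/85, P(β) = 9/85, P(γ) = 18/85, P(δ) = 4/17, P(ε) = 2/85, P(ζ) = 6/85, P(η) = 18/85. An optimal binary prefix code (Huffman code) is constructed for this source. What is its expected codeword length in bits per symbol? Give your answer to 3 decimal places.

Repeatedly combine the two least-probable nodes; the expected code length is the sum of the merged weights.
merge 2/85 + 6/85 → 8/85
merge 8/85 + 9/85 → 1/5
merge 12/85 + 1/5 → 29/85
merge 18/85 + 18/85 → 36/85
merge 4/17 + 29/85 → 49/85
merge 36/85 + 49/85 → 1
L = 8/85 + 1/5 + 29/85 + 36/85 + 49/85 + 1 = 224/85 ≈ 2.635 bits/symbol.

2.635 bits/symbol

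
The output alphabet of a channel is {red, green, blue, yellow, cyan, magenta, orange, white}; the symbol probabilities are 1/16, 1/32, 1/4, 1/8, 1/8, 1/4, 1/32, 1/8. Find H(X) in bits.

Each probability is a power of 1/2, so log₂(1/p) is an integer.
H = Σ p·log₂(1/p) = 1/16·4 + 1/32·5 + 1/4·2 + 1/8·3 + 1/8·3 + 1/4·2 + 1/32·5 + 1/8·3 = 2.6875 bits.

2.6875 bits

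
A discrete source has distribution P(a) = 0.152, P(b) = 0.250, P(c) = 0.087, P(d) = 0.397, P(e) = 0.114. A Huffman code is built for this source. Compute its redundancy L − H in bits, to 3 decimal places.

0.051 bits

Entropy H = −Σ p log₂ p ≈ 2.1059 bits.
Huffman merges: 87/1000+57/500→201/1000; 19/125+201/1000→353/1000; 1/4+353/1000→603/1000; 397/1000+603/1000→1. L = 2157/1000 ≈ 2.1570.
L − H = 2.1570 − 2.1059 = 0.051 bits.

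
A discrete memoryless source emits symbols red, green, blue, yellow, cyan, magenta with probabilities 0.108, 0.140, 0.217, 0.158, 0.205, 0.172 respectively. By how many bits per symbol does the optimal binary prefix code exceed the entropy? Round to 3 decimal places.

0.030 bits

Entropy H = −Σ p log₂ p ≈ 2.5483 bits.
Huffman merges: 27/250+7/50→31/125; 79/500+43/250→33/100; 41/200+217/1000→211/500; 31/125+33/100→289/500; 211/500+289/500→1. L = 1289/500 ≈ 2.5780.
L − H = 2.5780 − 2.5483 = 0.030 bits.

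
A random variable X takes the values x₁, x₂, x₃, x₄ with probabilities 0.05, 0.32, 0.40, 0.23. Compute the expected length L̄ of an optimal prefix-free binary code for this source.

1.88 bits/symbol

Repeatedly combine the two least-probable nodes; the expected code length is the sum of the merged weights.
merge 1/20 + 23/100 → 7/25
merge 7/25 + 8/25 → 3/5
merge 2/5 + 3/5 → 1
L = 7/25 + 3/5 + 1 = 47/25 = 1.88 bits/symbol.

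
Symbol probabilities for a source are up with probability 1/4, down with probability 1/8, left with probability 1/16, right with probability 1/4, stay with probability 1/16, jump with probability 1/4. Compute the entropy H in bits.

2.375 bits

Each probability is a power of 1/2, so log₂(1/p) is an integer.
H = Σ p·log₂(1/p) = 1/4·2 + 1/8·3 + 1/16·4 + 1/4·2 + 1/16·4 + 1/4·2 = 2.375 bits.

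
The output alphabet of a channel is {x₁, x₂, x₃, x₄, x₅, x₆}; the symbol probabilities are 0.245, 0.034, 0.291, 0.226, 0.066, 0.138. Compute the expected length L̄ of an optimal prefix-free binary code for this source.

Repeatedly combine the two least-probable nodes; the expected code length is the sum of the merged weights.
merge 17/500 + 33/500 → 1/10
merge 1/10 + 69/500 → 119/500
merge 113/500 + 119/500 → 58/125
merge 49/200 + 291/1000 → 67/125
merge 58/125 + 67/125 → 1
L = 1/10 + 119/500 + 58/125 + 67/125 + 1 = 1169/500 = 2.338 bits/symbol.

2.338 bits/symbol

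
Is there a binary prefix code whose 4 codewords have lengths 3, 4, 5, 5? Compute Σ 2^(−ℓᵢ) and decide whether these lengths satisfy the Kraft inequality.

With common denominator 2^5 = 32: Σ 2^(−ℓᵢ) = 4/32 + 2/32 + 1/32 + 1/32 = 8/32 = 0.25.
Kraft's inequality requires Σ ≤ 1; here Σ = 0.25 ≤ 1, so such a prefix code exists.

0.25; yes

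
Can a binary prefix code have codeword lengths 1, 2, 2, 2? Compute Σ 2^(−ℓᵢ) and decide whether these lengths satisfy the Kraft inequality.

With common denominator 2^2 = 4: Σ 2^(−ℓᵢ) = 2/4 + 1/4 + 1/4 + 1/4 = 5/4 = 1.25.
Kraft's inequality requires Σ ≤ 1; here Σ = 1.25 > 1, so no such prefix code exists.

1.25; no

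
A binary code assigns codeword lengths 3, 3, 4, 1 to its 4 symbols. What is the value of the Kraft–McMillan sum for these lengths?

0.8125

With common denominator 2^4 = 16: Σ 2^(−ℓᵢ) = 2/16 + 2/16 + 1/16 + 8/16 = 13/16 = 0.8125.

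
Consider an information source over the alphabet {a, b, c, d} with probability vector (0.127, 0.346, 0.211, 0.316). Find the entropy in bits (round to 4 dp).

1.9067 bits

H = −Σ pᵢ log₂ pᵢ.
−0.127·log₂(0.127) = 0.3781
−0.346·log₂(0.346) = 0.5298
−0.211·log₂(0.211) = 0.4736
−0.316·log₂(0.316) = 0.5252
Sum ≈ 1.9067 → 1.9067 bits.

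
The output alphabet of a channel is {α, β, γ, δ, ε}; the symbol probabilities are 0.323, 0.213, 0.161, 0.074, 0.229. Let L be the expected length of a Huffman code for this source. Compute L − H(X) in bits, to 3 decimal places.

0.044 bits

Entropy H = −Σ p log₂ p ≈ 2.1910 bits.
Huffman merges: 37/500+161/1000→47/200; 213/1000+229/1000→221/500; 47/200+323/1000→279/500; 221/500+279/500→1. L = 447/200 ≈ 2.2350.
L − H = 2.2350 − 2.1910 = 0.044 bits.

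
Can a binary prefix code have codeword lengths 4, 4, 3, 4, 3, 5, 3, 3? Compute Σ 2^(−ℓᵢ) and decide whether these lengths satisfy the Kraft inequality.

With common denominator 2^5 = 32: Σ 2^(−ℓᵢ) = 2/32 + 2/32 + 4/32 + 2/32 + 4/32 + 1/32 + 4/32 + 4/32 = 23/32 = 0.71875.
Kraft's inequality requires Σ ≤ 1; here Σ = 0.71875 ≤ 1, so such a prefix code exists.

0.71875; yes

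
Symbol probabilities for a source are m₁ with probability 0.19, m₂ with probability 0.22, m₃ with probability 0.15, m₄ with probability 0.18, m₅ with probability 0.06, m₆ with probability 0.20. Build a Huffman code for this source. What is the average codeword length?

Repeatedly combine the two least-probable nodes; the expected code length is the sum of the merged weights.
merge 3/50 + 3/20 → 21/100
merge 9/50 + 19/100 → 37/100
merge 1/5 + 21/100 → 41/100
merge 11/50 + 37/100 → 59/100
merge 41/100 + 59/100 → 1
L = 21/100 + 37/100 + 41/100 + 59/100 + 1 = 129/50 = 2.58 bits/symbol.

2.58 bits/symbol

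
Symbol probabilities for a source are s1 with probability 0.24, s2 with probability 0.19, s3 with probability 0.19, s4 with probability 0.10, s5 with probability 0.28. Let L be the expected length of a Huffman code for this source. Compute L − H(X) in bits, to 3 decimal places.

0.039 bits

Entropy H = −Σ p log₂ p ≈ 2.2510 bits.
Huffman merges: 1/10+19/100→29/100; 19/100+6/25→43/100; 7/25+29/100→57/100; 43/100+57/100→1. L = 229/100 ≈ 2.2900.
L − H = 2.2900 − 2.2510 = 0.039 bits.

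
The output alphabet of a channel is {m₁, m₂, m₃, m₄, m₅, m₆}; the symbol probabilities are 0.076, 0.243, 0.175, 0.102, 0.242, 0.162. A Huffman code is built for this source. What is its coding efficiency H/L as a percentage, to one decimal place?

98.4%

Entropy H = −Σ p log₂ p ≈ 2.4752 bits.
Huffman merges: 19/250+51/500→89/500; 81/500+7/40→337/1000; 89/500+121/500→21/50; 243/1000+337/1000→29/50; 21/50+29/50→1. L = 503/200 ≈ 2.5150.
Efficiency = H/L = 2.4752/2.5150 = 98.4%.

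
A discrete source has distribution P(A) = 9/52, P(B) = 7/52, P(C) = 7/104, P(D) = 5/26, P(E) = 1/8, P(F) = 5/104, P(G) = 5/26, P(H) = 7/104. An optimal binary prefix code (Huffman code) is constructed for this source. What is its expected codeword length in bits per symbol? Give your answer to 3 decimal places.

2.913 bits/symbol

Repeatedly combine the two least-probable nodes; the expected code length is the sum of the merged weights.
merge 5/104 + 7/104 → 3/26
merge 7/104 + 3/26 → 19/104
merge 1/8 + 7/52 → 27/104
merge 9/52 + 19/104 → 37/104
merge 5/26 + 5/26 → 5/13
merge 27/104 + 37/104 → 8/13
merge 5/13 + 8/13 → 1
L = 3/26 + 19/104 + 27/104 + 37/104 + 5/13 + 8/13 + 1 = 303/104 ≈ 2.913 bits/symbol.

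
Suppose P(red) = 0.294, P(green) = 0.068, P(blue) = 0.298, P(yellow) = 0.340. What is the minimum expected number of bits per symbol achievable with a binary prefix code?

2 bits/symbol

Repeatedly combine the two least-probable nodes; the expected code length is the sum of the merged weights.
merge 17/250 + 147/500 → 181/500
merge 149/500 + 17/50 → 319/500
merge 181/500 + 319/500 → 1
L = 181/500 + 319/500 + 1 = 2 bits/symbol.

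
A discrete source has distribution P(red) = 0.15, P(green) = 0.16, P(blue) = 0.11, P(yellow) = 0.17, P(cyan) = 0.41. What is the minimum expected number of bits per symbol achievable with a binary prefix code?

Repeatedly combine the two least-probable nodes; the expected code length is the sum of the merged weights.
merge 11/100 + 3/20 → 13/50
merge 4/25 + 17/100 → 33/100
merge 13/50 + 33/100 → 59/100
merge 41/100 + 59/100 → 1
L = 13/50 + 33/100 + 59/100 + 1 = 109/50 = 2.18 bits/symbol.

2.18 bits/symbol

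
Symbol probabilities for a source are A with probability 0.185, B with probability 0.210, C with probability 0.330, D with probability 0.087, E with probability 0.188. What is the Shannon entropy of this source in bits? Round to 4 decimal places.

2.2108 bits

H = −Σ pᵢ log₂ pᵢ.
−0.185·log₂(0.185) = 0.4504
−0.210·log₂(0.210) = 0.4728
−0.330·log₂(0.330) = 0.5278
−0.087·log₂(0.087) = 0.3065
−0.188·log₂(0.188) = 0.4533
Sum ≈ 2.2108 → 2.2108 bits.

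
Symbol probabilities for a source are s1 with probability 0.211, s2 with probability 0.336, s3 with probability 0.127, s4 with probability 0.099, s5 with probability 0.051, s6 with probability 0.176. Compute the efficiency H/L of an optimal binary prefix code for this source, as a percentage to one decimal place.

Entropy H = −Σ p log₂ p ≈ 2.3708 bits.
Huffman merges: 51/1000+99/1000→3/20; 127/1000+3/20→277/1000; 22/125+211/1000→387/1000; 277/1000+42/125→613/1000; 387/1000+613/1000→1. L = 2427/1000 ≈ 2.4270.
Efficiency = H/L = 2.3708/2.4270 = 97.7%.

97.7%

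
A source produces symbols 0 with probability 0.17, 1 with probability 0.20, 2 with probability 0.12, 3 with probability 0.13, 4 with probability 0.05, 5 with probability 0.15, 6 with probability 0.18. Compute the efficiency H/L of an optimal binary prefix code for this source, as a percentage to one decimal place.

97.5%

Entropy H = −Σ p log₂ p ≈ 2.7206 bits.
Huffman merges: 1/20+3/25→17/100; 13/100+3/20→7/25; 17/100+17/100→17/50; 9/50+1/5→19/50; 7/25+17/50→31/50; 19/50+31/50→1. L = 279/100 ≈ 2.7900.
Efficiency = H/L = 2.7206/2.7900 = 97.5%.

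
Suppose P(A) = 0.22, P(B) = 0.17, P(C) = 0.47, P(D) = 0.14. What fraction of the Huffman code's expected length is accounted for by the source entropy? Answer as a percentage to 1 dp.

99.1%

Entropy H = −Σ p log₂ p ≈ 1.8242 bits.
Huffman merges: 7/50+17/100→31/100; 11/50+31/100→53/100; 47/100+53/100→1. L = 46/25 ≈ 1.8400.
Efficiency = H/L = 1.8242/1.8400 = 99.1%.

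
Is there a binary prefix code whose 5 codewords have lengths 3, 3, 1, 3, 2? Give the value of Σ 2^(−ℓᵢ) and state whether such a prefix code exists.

1.125; no

With common denominator 2^3 = 8: Σ 2^(−ℓᵢ) = 1/8 + 1/8 + 4/8 + 1/8 + 2/8 = 9/8 = 1.125.
Kraft's inequality requires Σ ≤ 1; here Σ = 1.125 > 1, so no such prefix code exists.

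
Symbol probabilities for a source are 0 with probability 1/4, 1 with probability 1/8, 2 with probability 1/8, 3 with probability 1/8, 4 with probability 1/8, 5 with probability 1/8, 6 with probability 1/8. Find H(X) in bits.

Each probability is a power of 1/2, so log₂(1/p) is an integer.
H = Σ p·log₂(1/p) = 1/4·2 + 1/8·3 + 1/8·3 + 1/8·3 + 1/8·3 + 1/8·3 + 1/8·3 = 2.75 bits.

2.75 bits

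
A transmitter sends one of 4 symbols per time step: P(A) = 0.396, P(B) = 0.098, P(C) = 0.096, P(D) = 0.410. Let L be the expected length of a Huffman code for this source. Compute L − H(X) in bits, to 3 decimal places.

Entropy H = −Σ p log₂ p ≈ 1.7096 bits.
Huffman merges: 12/125+49/500→97/500; 97/500+99/250→59/100; 41/100+59/100→1. L = 223/125 ≈ 1.7840.
L − H = 1.7840 − 1.7096 = 0.074 bits.

0.074 bits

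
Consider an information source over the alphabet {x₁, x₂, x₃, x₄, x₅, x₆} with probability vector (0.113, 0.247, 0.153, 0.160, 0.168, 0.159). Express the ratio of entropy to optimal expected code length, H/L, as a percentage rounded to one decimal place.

98.5%

Entropy H = −Σ p log₂ p ≈ 2.5453 bits.
Huffman merges: 113/1000+153/1000→133/500; 159/1000+4/25→319/1000; 21/125+247/1000→83/200; 133/500+319/1000→117/200; 83/200+117/200→1. L = 517/200 ≈ 2.5850.
Efficiency = H/L = 2.5453/2.5850 = 98.5%.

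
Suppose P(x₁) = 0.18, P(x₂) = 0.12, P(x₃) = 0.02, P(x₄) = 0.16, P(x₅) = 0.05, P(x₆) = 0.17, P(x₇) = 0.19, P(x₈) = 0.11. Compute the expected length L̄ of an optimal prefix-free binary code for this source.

2.88 bits/symbol

Repeatedly combine the two least-probable nodes; the expected code length is the sum of the merged weights.
merge 1/50 + 1/20 → 7/100
merge 7/100 + 11/100 → 9/50
merge 3/25 + 4/25 → 7/25
merge 17/100 + 9/50 → 7/20
merge 9/50 + 19/100 → 37/100
merge 7/25 + 7/20 → 63/100
merge 37/100 + 63/100 → 1
L = 7/100 + 9/50 + 7/25 + 7/20 + 37/100 + 63/100 + 1 = 72/25 = 2.88 bits/symbol.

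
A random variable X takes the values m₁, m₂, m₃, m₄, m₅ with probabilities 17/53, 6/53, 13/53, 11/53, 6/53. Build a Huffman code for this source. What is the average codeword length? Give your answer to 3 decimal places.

Repeatedly combine the two least-probable nodes; the expected code length is the sum of the merged weights.
merge 6/53 + 6/53 → 12/53
merge 11/53 + 12/53 → 23/53
merge 13/53 + 17/53 → 30/53
merge 23/53 + 30/53 → 1
L = 12/53 + 23/53 + 30/53 + 1 = 118/53 ≈ 2.226 bits/symbol.

2.226 bits/symbol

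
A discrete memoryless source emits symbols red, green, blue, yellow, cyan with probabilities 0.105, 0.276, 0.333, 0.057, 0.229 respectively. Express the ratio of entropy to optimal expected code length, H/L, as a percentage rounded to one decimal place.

Entropy H = −Σ p log₂ p ≈ 2.1049 bits.
Huffman merges: 57/1000+21/200→81/500; 81/500+229/1000→391/1000; 69/250+333/1000→609/1000; 391/1000+609/1000→1. L = 1081/500 ≈ 2.1620.
Efficiency = H/L = 2.1049/2.1620 = 97.4%.

97.4%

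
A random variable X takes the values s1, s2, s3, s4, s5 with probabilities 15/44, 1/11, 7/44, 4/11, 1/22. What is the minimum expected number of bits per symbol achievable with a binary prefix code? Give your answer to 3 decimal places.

2.068 bits/symbol

Repeatedly combine the two least-probable nodes; the expected code length is the sum of the merged weights.
merge 1/22 + 1/11 → 3/22
merge 3/22 + 7/44 → 13/44
merge 13/44 + 15/44 → 7/11
merge 4/11 + 7/11 → 1
L = 3/22 + 13/44 + 7/11 + 1 = 91/44 ≈ 2.068 bits/symbol.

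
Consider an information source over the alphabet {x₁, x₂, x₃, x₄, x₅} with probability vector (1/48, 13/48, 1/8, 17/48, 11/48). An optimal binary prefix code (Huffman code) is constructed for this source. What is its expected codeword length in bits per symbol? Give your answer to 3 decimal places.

2.146 bits/symbol

Repeatedly combine the two least-probable nodes; the expected code length is the sum of the merged weights.
merge 1/48 + 1/8 → 7/48
merge 7/48 + 11/48 → 3/8
merge 13/48 + 17/48 → 5/8
merge 3/8 + 5/8 → 1
L = 7/48 + 3/8 + 5/8 + 1 = 103/48 ≈ 2.146 bits/symbol.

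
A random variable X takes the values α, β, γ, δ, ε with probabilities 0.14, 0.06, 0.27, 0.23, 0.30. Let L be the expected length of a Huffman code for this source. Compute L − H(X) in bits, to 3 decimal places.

Entropy H = −Σ p log₂ p ≈ 2.1594 bits.
Huffman merges: 3/50+7/50→1/5; 1/5+23/100→43/100; 27/100+3/10→57/100; 43/100+57/100→1. L = 11/5 ≈ 2.2000.
L − H = 2.2000 − 2.1594 = 0.041 bits.

0.041 bits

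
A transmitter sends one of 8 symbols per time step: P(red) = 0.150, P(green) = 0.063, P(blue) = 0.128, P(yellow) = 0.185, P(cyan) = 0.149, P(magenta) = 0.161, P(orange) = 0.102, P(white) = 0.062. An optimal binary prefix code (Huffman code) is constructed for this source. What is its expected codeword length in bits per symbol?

2.94 bits/symbol

Repeatedly combine the two least-probable nodes; the expected code length is the sum of the merged weights.
merge 31/500 + 63/1000 → 1/8
merge 51/500 + 1/8 → 227/1000
merge 16/125 + 149/1000 → 277/1000
merge 3/20 + 161/1000 → 311/1000
merge 37/200 + 227/1000 → 103/250
merge 277/1000 + 311/1000 → 147/250
merge 103/250 + 147/250 → 1
L = 1/8 + 227/1000 + 277/1000 + 311/1000 + 103/250 + 147/250 + 1 = 147/50 = 2.94 bits/symbol.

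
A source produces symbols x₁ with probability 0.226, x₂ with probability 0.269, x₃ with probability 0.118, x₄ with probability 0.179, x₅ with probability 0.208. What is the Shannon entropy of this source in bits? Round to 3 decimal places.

H = −Σ pᵢ log₂ pᵢ.
−0.226·log₂(0.226) = 0.4849
−0.269·log₂(0.269) = 0.5096
−0.118·log₂(0.118) = 0.3638
−0.179·log₂(0.179) = 0.4443
−0.208·log₂(0.208) = 0.4712
Sum ≈ 2.2738 → 2.274 bits.

2.274 bits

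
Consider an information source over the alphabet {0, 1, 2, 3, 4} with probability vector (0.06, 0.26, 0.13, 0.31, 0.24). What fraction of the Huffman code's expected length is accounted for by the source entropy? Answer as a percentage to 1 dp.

Entropy H = −Σ p log₂ p ≈ 2.1494 bits.
Huffman merges: 3/50+13/100→19/100; 19/100+6/25→43/100; 13/50+31/100→57/100; 43/100+57/100→1. L = 219/100 ≈ 2.1900.
Efficiency = H/L = 2.1494/2.1900 = 98.1%.

98.1%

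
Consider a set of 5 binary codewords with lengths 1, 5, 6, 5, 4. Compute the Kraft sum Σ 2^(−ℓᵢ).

With common denominator 2^6 = 64: Σ 2^(−ℓᵢ) = 32/64 + 2/64 + 1/64 + 2/64 + 4/64 = 41/64 = 0.640625.

0.640625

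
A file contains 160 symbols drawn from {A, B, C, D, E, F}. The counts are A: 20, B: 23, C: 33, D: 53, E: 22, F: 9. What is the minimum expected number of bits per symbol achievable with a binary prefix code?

Probabilities are the counts divided by 160.
Repeatedly combine the two least-probable nodes; the expected code length is the sum of the merged weights.
merge 9/160 + 1/8 → 29/160
merge 11/80 + 23/160 → 9/32
merge 29/160 + 33/160 → 31/80
merge 9/32 + 53/160 → 49/80
merge 31/80 + 49/80 → 1
L = 29/160 + 9/32 + 31/80 + 49/80 + 1 = 197/80 = 2.4625 bits/symbol.

2.4625 bits/symbol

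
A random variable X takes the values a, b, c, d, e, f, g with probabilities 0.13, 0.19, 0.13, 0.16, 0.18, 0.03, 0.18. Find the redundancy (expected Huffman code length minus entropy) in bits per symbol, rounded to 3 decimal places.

0.104 bits

Entropy H = −Σ p log₂ p ≈ 2.6859 bits.
Huffman merges: 3/100+13/100→4/25; 13/100+4/25→29/100; 4/25+9/50→17/50; 9/50+19/100→37/100; 29/100+17/50→63/100; 37/100+63/100→1. L = 279/100 ≈ 2.7900.
L − H = 2.7900 − 2.6859 = 0.104 bits.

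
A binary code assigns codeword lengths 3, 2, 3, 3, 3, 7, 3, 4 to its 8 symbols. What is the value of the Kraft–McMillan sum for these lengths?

0.9453125

With common denominator 2^7 = 128: Σ 2^(−ℓᵢ) = 16/128 + 32/128 + 16/128 + 16/128 + 16/128 + 1/128 + 16/128 + 8/128 = 121/128 = 0.9453125.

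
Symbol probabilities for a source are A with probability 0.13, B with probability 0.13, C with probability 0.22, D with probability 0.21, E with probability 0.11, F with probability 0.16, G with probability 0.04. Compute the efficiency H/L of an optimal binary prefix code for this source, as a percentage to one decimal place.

98.4%

Entropy H = −Σ p log₂ p ≈ 2.6777 bits.
Huffman merges: 1/25+11/100→3/20; 13/100+13/100→13/50; 3/20+4/25→31/100; 21/100+11/50→43/100; 13/50+31/100→57/100; 43/100+57/100→1. L = 68/25 ≈ 2.7200.
Efficiency = H/L = 2.6777/2.7200 = 98.4%.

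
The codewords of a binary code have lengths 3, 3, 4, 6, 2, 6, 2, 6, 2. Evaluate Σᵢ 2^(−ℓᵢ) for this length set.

With common denominator 2^6 = 64: Σ 2^(−ℓᵢ) = 8/64 + 8/64 + 4/64 + 1/64 + 16/64 + 1/64 + 16/64 + 1/64 + 16/64 = 71/64 = 1.109375.

1.109375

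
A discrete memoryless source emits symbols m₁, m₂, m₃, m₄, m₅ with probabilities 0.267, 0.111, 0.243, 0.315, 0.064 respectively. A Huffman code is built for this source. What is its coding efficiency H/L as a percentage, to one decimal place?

98.2%

Entropy H = −Σ p log₂ p ≈ 2.1354 bits.
Huffman merges: 8/125+111/1000→7/40; 7/40+243/1000→209/500; 267/1000+63/200→291/500; 209/500+291/500→1. L = 87/40 ≈ 2.1750.
Efficiency = H/L = 2.1354/2.1750 = 98.2%.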